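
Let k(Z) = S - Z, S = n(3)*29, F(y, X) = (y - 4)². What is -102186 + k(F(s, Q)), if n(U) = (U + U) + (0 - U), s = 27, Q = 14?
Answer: -102628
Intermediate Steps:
n(U) = U (n(U) = 2*U - U = U)
F(y, X) = (-4 + y)²
S = 87 (S = 3*29 = 87)
k(Z) = 87 - Z
-102186 + k(F(s, Q)) = -102186 + (87 - (-4 + 27)²) = -102186 + (87 - 1*23²) = -102186 + (87 - 1*529) = -102186 + (87 - 529) = -102186 - 442 = -102628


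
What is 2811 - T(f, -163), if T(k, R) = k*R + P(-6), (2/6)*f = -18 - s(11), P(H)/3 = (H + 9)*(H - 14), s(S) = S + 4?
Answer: -13146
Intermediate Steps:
s(S) = 4 + S
P(H) = 3*(-14 + H)*(9 + H) (P(H) = 3*((H + 9)*(H - 14)) = 3*((9 + H)*(-14 + H)) = 3*((-14 + H)*(9 + H)) = 3*(-14 + H)*(9 + H))
f = -99 (f = 3*(-18 - (4 + 11)) = 3*(-18 - 1*15) = 3*(-18 - 15) = 3*(-33) = -99)
T(k, R) = -180 + R*k (T(k, R) = k*R + (-378 - 15*(-6) + 3*(-6)²) = R*k + (-378 + 90 + 3*36) = R*k + (-378 + 90 + 108) = R*k - 180 = -180 + R*k)
2811 - T(f, -163) = 2811 - (-180 - 163*(-99)) = 2811 - (-180 + 16137) = 2811 - 1*15957 = 2811 - 15957 = -13146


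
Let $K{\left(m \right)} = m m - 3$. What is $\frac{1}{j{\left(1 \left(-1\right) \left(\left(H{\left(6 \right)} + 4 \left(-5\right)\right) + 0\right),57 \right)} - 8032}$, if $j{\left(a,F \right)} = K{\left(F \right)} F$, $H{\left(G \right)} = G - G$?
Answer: $\frac{1}{176990} \approx 5.65 \cdot 10^{-6}$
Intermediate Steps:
$H{\left(G \right)} = 0$
$K{\left(m \right)} = -3 + m^{2}$ ($K{\left(m \right)} = m^{2} - 3 = -3 + m^{2}$)
$j{\left(a,F \right)} = F \left(-3 + F^{2}\right)$ ($j{\left(a,F \right)} = \left(-3 + F^{2}\right) F = F \left(-3 + F^{2}\right)$)
$\frac{1}{j{\left(1 \left(-1\right) \left(\left(H{\left(6 \right)} + 4 \left(-5\right)\right) + 0\right),57 \right)} - 8032} = \frac{1}{57 \left(-3 + 57^{2}\right) - 8032} = \frac{1}{57 \left(-3 + 3249\right) - 8032} = \frac{1}{57 \cdot 3246 - 8032} = \frac{1}{185022 - 8032} = \frac{1}{176990}$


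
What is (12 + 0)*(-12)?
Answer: -144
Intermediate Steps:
(12 + 0)*(-12) = 12*(-12) = -144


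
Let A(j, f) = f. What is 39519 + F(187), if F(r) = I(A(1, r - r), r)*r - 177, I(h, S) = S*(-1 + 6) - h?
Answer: 214187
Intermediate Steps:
I(h, S) = -h + 5*S (I(h, S) = S*5 - h = 5*S - h = -h + 5*S)
F(r) = -177 + 5*r**2 (F(r) = (-(r - r) + 5*r)*r - 177 = (-1*0 + 5*r)*r - 177 = (0 + 5*r)*r - 177 = (5*r)*r - 177 = 5*r**2 - 177 = -177 + 5*r**2)
39519 + F(187) = 39519 + (-177 + 5*187**2) = 39519 + (-177 + 5*34969) = 39519 + (-177 + 174845) = 39519 + 174668 = 214187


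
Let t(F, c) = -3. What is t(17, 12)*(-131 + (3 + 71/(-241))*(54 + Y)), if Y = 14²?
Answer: -394287/241 ≈ -1636.0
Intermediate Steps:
Y = 196
t(17, 12)*(-131 + (3 + 71/(-241))*(54 + Y)) = -3*(-131 + (3 + 71/(-241))*(54 + 196)) = -3*(-131 + (3 + 71*(-1/241))*250) = -3*(-131 + (3 - 71/241)*250) = -3*(-131 + (652/241)*250) = -3*(-131 + 163000/241) = -3*131429/241 = -394287/241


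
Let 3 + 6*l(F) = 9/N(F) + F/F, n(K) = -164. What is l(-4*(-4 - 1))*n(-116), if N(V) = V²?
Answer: 32431/600 ≈ 54.052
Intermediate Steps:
l(F) = -⅓ + 3/(2*F²) (l(F) = -½ + (9/(F²) + F/F)/6 = -½ + (9/F² + 1)/6 = -½ + (1 + 9/F²)/6 = -½ + (⅙ + 3/(2*F²)) = -⅓ + 3/(2*F²))
l(-4*(-4 - 1))*n(-116) = (-⅓ + 3/(2*(-4*(-4 - 1))²))*(-164) = (-⅓ + 3/(2*(-4*(-5))²))*(-164) = (-⅓ + (3/2)/20²)*(-164) = (-⅓ + (3/2)*(1/400))*(-164) = (-⅓ + 3/800)*(-164) = -791/2400*(-164) = 32431/600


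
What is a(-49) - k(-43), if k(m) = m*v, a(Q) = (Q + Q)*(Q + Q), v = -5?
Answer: 9389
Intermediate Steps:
a(Q) = 4*Q**2 (a(Q) = (2*Q)*(2*Q) = 4*Q**2)
k(m) = -5*m (k(m) = m*(-5) = -5*m)
a(-49) - k(-43) = 4*(-49)**2 - (-5)*(-43) = 4*2401 - 1*215 = 9604 - 215 = 9389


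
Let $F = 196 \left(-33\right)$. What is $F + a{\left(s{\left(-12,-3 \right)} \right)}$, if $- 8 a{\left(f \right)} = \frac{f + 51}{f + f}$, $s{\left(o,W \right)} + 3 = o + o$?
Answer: $- \frac{116423}{18} \approx -6467.9$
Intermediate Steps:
$F = -6468$
$s{\left(o,W \right)} = -3 + 2 o$ ($s{\left(o,W \right)} = -3 + \left(o + o\right) = -3 + 2 o$)
$a{\left(f \right)} = - \frac{51 + f}{16 f}$ ($a{\left(f \right)} = - \frac{\left(f + 51\right) \frac{1}{f + f}}{8} = - \frac{\left(51 + f\right) \frac{1}{2 f}}{8} = - \frac{\frac{1}{2} \frac{1}{f} \left(51 + f\right)}{8} = - \frac{51 + f}{16 f}$)
$F + a{\left(s{\left(-12,-3 \right)} \right)} = -6468 + \frac{-51 - \left(-3 + 2 \left(-12\right)\right)}{16 \left(-3 + 2 \left(-12\right)\right)} = -6468 + \frac{-51 - \left(-3 - 24\right)}{16 \left(-3 - 24\right)} = -6468 + \frac{-51 - -27}{16 \left(-27\right)} = -6468 + \frac{1}{16} \left(- \frac{1}{27}\right) \left(-51 + 27\right) = -6468 + \frac{1}{16} \left(- \frac{1}{27}\right) \left(-24\right) = -6468 + \frac{1}{18} = - \frac{116423}{18}$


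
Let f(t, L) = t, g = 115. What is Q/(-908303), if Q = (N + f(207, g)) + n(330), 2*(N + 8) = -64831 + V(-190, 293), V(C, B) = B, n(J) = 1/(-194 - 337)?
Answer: 17029171/482308893 ≈ 0.035308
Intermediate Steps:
n(J) = -1/531 (n(J) = 1/(-531) = -1/531)
N = -32277 (N = -8 + (-64831 + 293)/2 = -8 + (1/2)*(-64538) = -8 - 32269 = -32277)
Q = -17029171/531 (Q = (-32277 + 207) - 1/531 = -32070 - 1/531 = -17029171/531 ≈ -32070.)
Q/(-908303) = -17029171/531/(-908303) = -17029171/531*(-1/908303) = 17029171/482308893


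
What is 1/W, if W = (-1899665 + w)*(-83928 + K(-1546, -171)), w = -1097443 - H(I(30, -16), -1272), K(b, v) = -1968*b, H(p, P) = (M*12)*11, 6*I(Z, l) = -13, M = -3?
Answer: -1/8866072123200 ≈ -1.1279e-13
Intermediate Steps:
I(Z, l) = -13/6 (I(Z, l) = (⅙)*(-13) = -13/6)
H(p, P) = -396 (H(p, P) = -3*12*11 = -36*11 = -396)
w = -1097047 (w = -1097443 - 1*(-396) = -1097443 + 396 = -1097047)
W = -8866072123200 (W = (-1899665 - 1097047)*(-83928 - 1968*(-1546)) = -2996712*(-83928 + 3042528) = -2996712*2958600 = -8866072123200)
1/W = 1/(-8866072123200) = -1/8866072123200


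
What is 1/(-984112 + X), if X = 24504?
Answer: -1/959608 ≈ -1.0421e-6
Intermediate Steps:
1/(-984112 + X) = 1/(-984112 + 24504) = 1/(-959608) = -1/959608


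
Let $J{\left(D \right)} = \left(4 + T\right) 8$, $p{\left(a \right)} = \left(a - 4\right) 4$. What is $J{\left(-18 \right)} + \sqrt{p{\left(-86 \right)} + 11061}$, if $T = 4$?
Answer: $64 + 3 \sqrt{1189} \approx 167.45$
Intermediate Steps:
$p{\left(a \right)} = -16 + 4 a$ ($p{\left(a \right)} = \left(-4 + a\right) 4 = -16 + 4 a$)
$J{\left(D \right)} = 64$ ($J{\left(D \right)} = \left(4 + 4\right) 8 = 8 \cdot 8 = 64$)
$J{\left(-18 \right)} + \sqrt{p{\left(-86 \right)} + 11061} = 64 + \sqrt{\left(-16 + 4 \left(-86\right)\right) + 11061} = 64 + \sqrt{\left(-16 - 344\right) + 11061} = 64 + \sqrt{-360 + 11061} = 64 + \sqrt{10701} = 64 + 3 \sqrt{1189}$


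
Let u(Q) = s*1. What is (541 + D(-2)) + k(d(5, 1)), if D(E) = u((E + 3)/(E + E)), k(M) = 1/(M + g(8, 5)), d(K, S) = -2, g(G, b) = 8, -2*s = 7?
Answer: 1613/3 ≈ 537.67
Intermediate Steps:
s = -7/2 (s = -½*7 = -7/2 ≈ -3.5000)
k(M) = 1/(8 + M) (k(M) = 1/(M + 8) = 1/(8 + M))
u(Q) = -7/2 (u(Q) = -7/2*1 = -7/2)
D(E) = -7/2
(541 + D(-2)) + k(d(5, 1)) = (541 - 7/2) + 1/(8 - 2) = 1075/2 + 1/6 = 1075/2 + ⅙ = 1613/3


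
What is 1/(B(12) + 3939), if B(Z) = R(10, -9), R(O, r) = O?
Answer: 1/3949 ≈ 0.00025323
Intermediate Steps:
B(Z) = 10
1/(B(12) + 3939) = 1/(10 + 3939) = 1/3949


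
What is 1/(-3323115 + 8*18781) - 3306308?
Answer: -10490475545037/3172867 ≈ -3.3063e+6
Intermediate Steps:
1/(-3323115 + 8*18781) - 3306308 = 1/(-3323115 + 150248) - 3306308 = 1/(-3172867) - 3306308 = -1/3172867 - 3306308 = -10490475545037/3172867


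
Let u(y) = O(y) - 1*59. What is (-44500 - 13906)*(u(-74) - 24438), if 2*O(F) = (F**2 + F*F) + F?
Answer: 1113101548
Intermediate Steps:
O(F) = F**2 + F/2 (O(F) = ((F**2 + F*F) + F)/2 = ((F**2 + F**2) + F)/2 = (2*F**2 + F)/2 = (F + 2*F**2)/2 = F**2 + F/2)
u(y) = -59 + y*(1/2 + y) (u(y) = y*(1/2 + y) - 1*59 = y*(1/2 + y) - 59 = -59 + y*(1/2 + y))
(-44500 - 13906)*(u(-74) - 24438) = (-44500 - 13906)*((-59 + (-74)**2 + (1/2)*(-74)) - 24438) = -58406*((-59 + 5476 - 37) - 24438) = -58406*(5380 - 24438) = -58406*(-19058) = 1113101548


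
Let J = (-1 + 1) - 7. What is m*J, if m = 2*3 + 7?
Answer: -91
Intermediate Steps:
m = 13 (m = 6 + 7 = 13)
J = -7 (J = 0 - 7 = -7)
m*J = 13*(-7) = -91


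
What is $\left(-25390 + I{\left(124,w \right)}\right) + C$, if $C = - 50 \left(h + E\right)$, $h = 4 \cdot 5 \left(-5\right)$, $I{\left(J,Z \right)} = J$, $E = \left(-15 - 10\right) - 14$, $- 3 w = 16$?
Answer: $-18316$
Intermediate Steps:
$w = - \frac{16}{3}$ ($w = \left(- \frac{1}{3}\right) 16 = - \frac{16}{3} \approx -5.3333$)
$E = -39$ ($E = -25 - 14 = -39$)
$h = -100$ ($h = 20 \left(-5\right) = -100$)
$C = 6950$ ($C = - 50 \left(-100 - 39\right) = \left(-50\right) \left(-139\right) = 6950$)
$\left(-25390 + I{\left(124,w \right)}\right) + C = \left(-25390 + 124\right) + 6950 = -25266 + 6950 = -18316$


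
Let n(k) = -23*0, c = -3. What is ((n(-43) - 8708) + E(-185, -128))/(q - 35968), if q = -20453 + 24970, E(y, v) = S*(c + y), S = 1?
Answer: 8896/31451 ≈ 0.28285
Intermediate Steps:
E(y, v) = -3 + y (E(y, v) = 1*(-3 + y) = -3 + y)
n(k) = 0
q = 4517
((n(-43) - 8708) + E(-185, -128))/(q - 35968) = ((0 - 8708) + (-3 - 185))/(4517 - 35968) = (-8708 - 188)/(-31451) = -8896*(-1/31451) = 8896/31451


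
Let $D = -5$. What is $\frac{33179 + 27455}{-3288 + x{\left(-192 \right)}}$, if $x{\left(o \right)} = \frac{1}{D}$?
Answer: $- \frac{303170}{16441} \approx -18.44$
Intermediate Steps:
$x{\left(o \right)} = - \frac{1}{5}$ ($x{\left(o \right)} = \frac{1}{-5} = - \frac{1}{5}$)
$\frac{33179 + 27455}{-3288 + x{\left(-192 \right)}} = \frac{33179 + 27455}{-3288 - \frac{1}{5}} = \frac{60634}{- \frac{16441}{5}} = 60634 \left(- \frac{5}{16441}\right) = - \frac{303170}{16441}$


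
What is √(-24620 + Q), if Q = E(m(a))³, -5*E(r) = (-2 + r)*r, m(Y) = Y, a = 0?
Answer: 2*I*√6155 ≈ 156.91*I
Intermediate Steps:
E(r) = -r*(-2 + r)/5 (E(r) = -(-2 + r)*r/5 = -r*(-2 + r)/5)
Q = 0 (Q = ((⅕)*0*(2 - 1*0))³ = ((⅕)*0*(2 + 0))³ = ((⅕)*0*2)³ = 0³ = 0)
√(-24620 + Q) = √(-24620 + 0) = √(-24620) = 2*I*√6155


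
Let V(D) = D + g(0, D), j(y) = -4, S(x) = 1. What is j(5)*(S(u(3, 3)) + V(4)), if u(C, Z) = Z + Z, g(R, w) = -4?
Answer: -4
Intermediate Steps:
u(C, Z) = 2*Z
V(D) = -4 + D (V(D) = D - 4 = -4 + D)
j(5)*(S(u(3, 3)) + V(4)) = -4*(1 + (-4 + 4)) = -4*(1 + 0) = -4*1 = -4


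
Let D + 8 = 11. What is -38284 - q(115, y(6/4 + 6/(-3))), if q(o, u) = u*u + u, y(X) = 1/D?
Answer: -344560/9 ≈ -38284.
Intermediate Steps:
D = 3 (D = -8 + 11 = 3)
y(X) = ⅓ (y(X) = 1/3 = ⅓)
q(o, u) = u + u² (q(o, u) = u² + u = u + u²)
-38284 - q(115, y(6/4 + 6/(-3))) = -38284 - (1 + ⅓)/3 = -38284 - 4/(3*3) = -38284 - 1*4/9 = -38284 - 4/9 = -344560/9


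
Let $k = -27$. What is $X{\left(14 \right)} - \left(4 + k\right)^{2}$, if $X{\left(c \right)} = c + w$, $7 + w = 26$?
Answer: $-496$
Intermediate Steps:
$w = 19$ ($w = -7 + 26 = 19$)
$X{\left(c \right)} = 19 + c$ ($X{\left(c \right)} = c + 19 = 19 + c$)
$X{\left(14 \right)} - \left(4 + k\right)^{2} = \left(19 + 14\right) - \left(4 - 27\right)^{2} = 33 - \left(-23\right)^{2} = 33 - 529 = -496$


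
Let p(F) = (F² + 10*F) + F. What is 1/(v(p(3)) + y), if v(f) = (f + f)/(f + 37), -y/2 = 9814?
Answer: -79/1550528 ≈ -5.0950e-5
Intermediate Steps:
y = -19628 (y = -2*9814 = -19628)
p(F) = F² + 11*F
v(f) = 2*f/(37 + f) (v(f) = (2*f)/(37 + f) = 2*f/(37 + f))
1/(v(p(3)) + y) = 1/(2*(3*(11 + 3))/(37 + 3*(11 + 3)) - 19628) = 1/(2*(3*14)/(37 + 3*14) - 19628) = 1/(2*42/(37 + 42) - 19628) = 1/(2*42/79 - 19628) = 1/(2*42*(1/79) - 19628) = 1/(84/79 - 19628) = 1/(-1550528/79) = -79/1550528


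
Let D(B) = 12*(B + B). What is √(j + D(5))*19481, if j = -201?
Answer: 175329*I ≈ 1.7533e+5*I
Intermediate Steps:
D(B) = 24*B (D(B) = 12*(2*B) = 24*B)
√(j + D(5))*19481 = √(-201 + 24*5)*19481 = √(-201 + 120)*19481 = √(-81)*19481 = (9*I)*19481 = 175329*I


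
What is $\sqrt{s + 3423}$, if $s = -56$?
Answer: $\sqrt{3367} \approx 58.026$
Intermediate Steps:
$\sqrt{s + 3423} = \sqrt{-56 + 3423} = \sqrt{3367}$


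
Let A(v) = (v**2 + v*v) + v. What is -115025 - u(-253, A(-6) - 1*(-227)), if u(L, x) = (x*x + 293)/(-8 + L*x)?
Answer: -174031067/1513 ≈ -1.1502e+5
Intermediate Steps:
A(v) = v + 2*v**2 (A(v) = (v**2 + v**2) + v = 2*v**2 + v = v + 2*v**2)
u(L, x) = (293 + x**2)/(-8 + L*x) (u(L, x) = (x**2 + 293)/(-8 + L*x) = (293 + x**2)/(-8 + L*x))
-115025 - u(-253, A(-6) - 1*(-227)) = -115025 - (293 + (-6*(1 + 2*(-6)) - 1*(-227))**2)/(-8 - 253*(-6*(1 + 2*(-6)) - 1*(-227))) = -115025 - (293 + (-6*(1 - 12) + 227)**2)/(-8 - 253*(-6*(1 - 12) + 227)) = -115025 - (293 + (-6*(-11) + 227)**2)/(-8 - 253*(-6*(-11) + 227)) = -115025 - (293 + (66 + 227)**2)/(-8 - 253*(66 + 227)) = -115025 - (293 + 293**2)/(-8 - 253*293) = -115025 - (293 + 85849)/(-8 - 74129) = -115025 - 86142/(-74137) = -115025 - (-1)*86142/74137 = -115025 - 1*(-1758/1513) = -115025 + 1758/1513 = -174031067/1513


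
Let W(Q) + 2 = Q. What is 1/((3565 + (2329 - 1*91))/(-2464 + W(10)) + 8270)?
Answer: 2456/20305317 ≈ 0.00012095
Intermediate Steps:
W(Q) = -2 + Q
1/((3565 + (2329 - 1*91))/(-2464 + W(10)) + 8270) = 1/((3565 + (2329 - 1*91))/(-2464 + (-2 + 10)) + 8270) = 1/((3565 + (2329 - 91))/(-2464 + 8) + 8270) = 1/((3565 + 2238)/(-2456) + 8270) = 1/(5803*(-1/2456) + 8270) = 1/(-5803/2456 + 8270) = 1/(20305317/2456) = 2456/20305317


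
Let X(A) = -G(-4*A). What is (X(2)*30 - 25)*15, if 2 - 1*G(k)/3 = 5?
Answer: 3675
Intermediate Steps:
G(k) = -9 (G(k) = 6 - 3*5 = 6 - 15 = -9)
X(A) = 9 (X(A) = -1*(-9) = 9)
(X(2)*30 - 25)*15 = (9*30 - 25)*15 = (270 - 25)*15 = 245*15 = 3675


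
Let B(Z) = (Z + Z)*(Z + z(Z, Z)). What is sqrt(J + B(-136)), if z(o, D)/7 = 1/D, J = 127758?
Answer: 2*sqrt(41191) ≈ 405.91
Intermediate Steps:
z(o, D) = 7/D
B(Z) = 2*Z*(Z + 7/Z) (B(Z) = (Z + Z)*(Z + 7/Z) = (2*Z)*(Z + 7/Z) = 2*Z*(Z + 7/Z))
sqrt(J + B(-136)) = sqrt(127758 + (14 + 2*(-136)**2)) = sqrt(127758 + (14 + 2*18496)) = sqrt(127758 + (14 + 36992)) = sqrt(127758 + 37006) = sqrt(164764) = 2*sqrt(41191)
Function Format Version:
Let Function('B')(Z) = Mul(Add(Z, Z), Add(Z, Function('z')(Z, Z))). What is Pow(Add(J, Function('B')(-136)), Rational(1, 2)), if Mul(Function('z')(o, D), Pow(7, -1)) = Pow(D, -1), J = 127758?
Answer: Mul(2, Pow(41191, Rational(1, 2))) ≈ 405.91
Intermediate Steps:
Function('z')(o, D) = Mul(7, Pow(D, -1))
Function('B')(Z) = Mul(2, Z, Add(Z, Mul(7, Pow(Z, -1)))) (Function('B')(Z) = Mul(Add(Z, Z), Add(Z, Mul(7, Pow(Z, -1)))) = Mul(Mul(2, Z), Add(Z, Mul(7, Pow(Z, -1)))) = Mul(2, Z, Add(Z, Mul(7, Pow(Z, -1)))))
Pow(Add(J, Function('B')(-136)), Rational(1, 2)) = Pow(Add(127758, Add(14, Mul(2, Pow(-136, 2)))), Rational(1, 2)) = Pow(Add(127758, Add(14, Mul(2, 18496))), Rational(1, 2)) = Pow(Add(127758, Add(14, 36992)), Rational(1, 2)) = Pow(Add(127758, 37006), Rational(1, 2)) = Pow(164764, Rational(1, 2)) = Mul(2, Pow(41191, Rational(1, 2)))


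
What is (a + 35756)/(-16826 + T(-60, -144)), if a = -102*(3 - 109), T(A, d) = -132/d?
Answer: -558816/201901 ≈ -2.7678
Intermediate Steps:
a = 10812 (a = -102*(-106) = 10812)
(a + 35756)/(-16826 + T(-60, -144)) = (10812 + 35756)/(-16826 - 132/(-144)) = 46568/(-16826 - 132*(-1/144)) = 46568/(-16826 + 11/12) = 46568/(-201901/12) = 46568*(-12/201901) = -558816/201901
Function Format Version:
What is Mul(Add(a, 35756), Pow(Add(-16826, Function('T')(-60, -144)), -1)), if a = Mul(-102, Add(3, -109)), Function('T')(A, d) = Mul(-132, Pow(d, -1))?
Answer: Rational(-558816, 201901) ≈ -2.7678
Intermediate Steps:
a = 10812 (a = Mul(-102, -106) = 10812)
Mul(Add(a, 35756), Pow(Add(-16826, Function('T')(-60, -144)), -1)) = Mul(Add(10812, 35756), Pow(Add(-16826, Mul(-132, Pow(-144, -1))), -1)) = Mul(46568, Pow(Add(-16826, Mul(-132, Rational(-1, 144))), -1)) = Mul(46568, Pow(Add(-16826, Rational(11, 12)), -1)) = Mul(46568, Pow(Rational(-201901, 12), -1)) = Mul(46568, Rational(-12, 201901)) = Rational(-558816, 201901)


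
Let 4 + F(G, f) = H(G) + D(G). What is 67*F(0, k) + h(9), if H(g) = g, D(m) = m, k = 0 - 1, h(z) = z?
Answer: -259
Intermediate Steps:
k = -1
F(G, f) = -4 + 2*G (F(G, f) = -4 + (G + G) = -4 + 2*G)
67*F(0, k) + h(9) = 67*(-4 + 2*0) + 9 = 67*(-4 + 0) + 9 = 67*(-4) + 9 = -268 + 9 = -259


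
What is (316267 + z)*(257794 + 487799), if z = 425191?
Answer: 552825894594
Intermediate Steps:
(316267 + z)*(257794 + 487799) = (316267 + 425191)*(257794 + 487799) = 741458*745593 = 552825894594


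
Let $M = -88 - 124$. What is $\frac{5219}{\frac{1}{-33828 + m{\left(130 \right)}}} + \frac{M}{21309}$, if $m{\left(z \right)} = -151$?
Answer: $- \frac{3778861369121}{21309} \approx -1.7734 \cdot 10^{8}$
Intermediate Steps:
$M = -212$ ($M = -88 - 124 = -212$)
$\frac{5219}{\frac{1}{-33828 + m{\left(130 \right)}}} + \frac{M}{21309} = \frac{5219}{\frac{1}{-33828 - 151}} - \frac{212}{21309} = \frac{5219}{\frac{1}{-33979}} - \frac{212}{21309} = \frac{5219}{- \frac{1}{33979}} - \frac{212}{21309} = 5219 \left(-33979\right) - \frac{212}{21309} = -177336401 - \frac{212}{21309} = - \frac{3778861369121}{21309}$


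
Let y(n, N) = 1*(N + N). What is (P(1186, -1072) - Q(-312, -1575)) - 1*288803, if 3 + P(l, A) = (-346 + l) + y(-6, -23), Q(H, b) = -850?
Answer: -287162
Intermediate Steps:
y(n, N) = 2*N (y(n, N) = 1*(2*N) = 2*N)
P(l, A) = -395 + l (P(l, A) = -3 + ((-346 + l) + 2*(-23)) = -3 + ((-346 + l) - 46) = -3 + (-392 + l) = -395 + l)
(P(1186, -1072) - Q(-312, -1575)) - 1*288803 = ((-395 + 1186) - 1*(-850)) - 1*288803 = (791 + 850) - 288803 = 1641 - 288803 = -287162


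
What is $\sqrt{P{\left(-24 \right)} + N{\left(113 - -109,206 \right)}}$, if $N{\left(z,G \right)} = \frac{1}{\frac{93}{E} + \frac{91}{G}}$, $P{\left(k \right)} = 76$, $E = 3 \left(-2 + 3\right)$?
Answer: $\frac{\sqrt{3189650466}}{6477} \approx 8.7196$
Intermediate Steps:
$E = 3$ ($E = 3 \cdot 1 = 3$)
$N{\left(z,G \right)} = \frac{1}{31 + \frac{91}{G}}$ ($N{\left(z,G \right)} = \frac{1}{\frac{93}{3} + \frac{91}{G}} = \frac{1}{93 \cdot \frac{1}{3} + \frac{91}{G}} = \frac{1}{31 + \frac{91}{G}}$)
$\sqrt{P{\left(-24 \right)} + N{\left(113 - -109,206 \right)}} = \sqrt{76 + \frac{206}{91 + 31 \cdot 206}} = \sqrt{76 + \frac{206}{91 + 6386}} = \sqrt{76 + \frac{206}{6477}} = \sqrt{\frac{492458}{6477}} = \frac{\sqrt{3189650466}}{6477}$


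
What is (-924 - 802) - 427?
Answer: -2153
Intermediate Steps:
(-924 - 802) - 427 = -1726 - 427 = -2153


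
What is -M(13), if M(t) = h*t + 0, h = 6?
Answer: -78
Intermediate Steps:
M(t) = 6*t (M(t) = 6*t + 0 = 6*t)
-M(13) = -6*13 = -1*78 = -78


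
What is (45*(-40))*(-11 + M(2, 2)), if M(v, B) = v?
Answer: 16200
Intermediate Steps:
(45*(-40))*(-11 + M(2, 2)) = (45*(-40))*(-11 + 2) = -1800*(-9) = 16200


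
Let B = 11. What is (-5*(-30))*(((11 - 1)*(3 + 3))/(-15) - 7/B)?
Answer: -7650/11 ≈ -695.45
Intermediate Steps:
(-5*(-30))*(((11 - 1)*(3 + 3))/(-15) - 7/B) = (-5*(-30))*(((11 - 1)*(3 + 3))/(-15) - 7/11) = 150*((10*6)*(-1/15) - 7*1/11) = 150*(60*(-1/15) - 7/11) = 150*(-4 - 7/11) = 150*(-51/11) = -7650/11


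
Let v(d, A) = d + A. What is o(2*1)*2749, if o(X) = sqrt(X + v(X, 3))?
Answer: 2749*sqrt(7) ≈ 7273.2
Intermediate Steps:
v(d, A) = A + d
o(X) = sqrt(3 + 2*X) (o(X) = sqrt(X + (3 + X)) = sqrt(3 + 2*X))
o(2*1)*2749 = sqrt(3 + 2*(2*1))*2749 = sqrt(3 + 2*2)*2749 = sqrt(3 + 4)*2749 = sqrt(7)*2749 = 2749*sqrt(7)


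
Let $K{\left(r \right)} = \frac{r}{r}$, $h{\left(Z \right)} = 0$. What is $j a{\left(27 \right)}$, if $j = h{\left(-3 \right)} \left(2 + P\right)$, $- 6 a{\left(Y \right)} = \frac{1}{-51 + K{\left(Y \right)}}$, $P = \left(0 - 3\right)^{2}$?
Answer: $0$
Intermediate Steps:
$P = 9$ ($P = \left(-3\right)^{2} = 9$)
$K{\left(r \right)} = 1$
$a{\left(Y \right)} = \frac{1}{300}$ ($a{\left(Y \right)} = - \frac{1}{6 \left(-51 + 1\right)} = - \frac{1}{6 \left(-50\right)} = \left(- \frac{1}{6}\right) \left(- \frac{1}{50}\right) = \frac{1}{300}$)
$j = 0$ ($j = 0 \left(2 + 9\right) = 0 \cdot 11 = 0$)
$j a{\left(27 \right)} = 0 \cdot \frac{1}{300} = 0$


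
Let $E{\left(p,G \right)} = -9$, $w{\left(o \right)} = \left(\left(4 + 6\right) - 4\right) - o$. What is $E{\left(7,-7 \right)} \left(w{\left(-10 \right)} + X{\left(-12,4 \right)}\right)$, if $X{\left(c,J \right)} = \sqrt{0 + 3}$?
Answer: $-144 - 9 \sqrt{3} \approx -159.59$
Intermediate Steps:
$w{\left(o \right)} = 6 - o$ ($w{\left(o \right)} = \left(10 - 4\right) - o = 6 - o$)
$X{\left(c,J \right)} = \sqrt{3}$
$E{\left(7,-7 \right)} \left(w{\left(-10 \right)} + X{\left(-12,4 \right)}\right) = - 9 \left(\left(6 - -10\right) + \sqrt{3}\right) = - 9 \left(\left(6 + 10\right) + \sqrt{3}\right) = - 9 \left(16 + \sqrt{3}\right) = -144 - 9 \sqrt{3}$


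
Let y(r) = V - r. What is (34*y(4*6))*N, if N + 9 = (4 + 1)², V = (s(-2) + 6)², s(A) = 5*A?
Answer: -4352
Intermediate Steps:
V = 16 (V = (5*(-2) + 6)² = (-10 + 6)² = (-4)² = 16)
N = 16 (N = -9 + (4 + 1)² = -9 + 5² = -9 + 25 = 16)
y(r) = 16 - r
(34*y(4*6))*N = (34*(16 - 4*6))*16 = (34*(16 - 1*24))*16 = (34*(16 - 24))*16 = (34*(-8))*16 = -272*16 = -4352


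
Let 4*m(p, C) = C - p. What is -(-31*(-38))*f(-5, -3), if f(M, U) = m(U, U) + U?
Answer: 3534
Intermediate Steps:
m(p, C) = -p/4 + C/4 (m(p, C) = (C - p)/4 = -p/4 + C/4)
f(M, U) = U (f(M, U) = (-U/4 + U/4) + U = 0 + U = U)
-(-31*(-38))*f(-5, -3) = -(-31*(-38))*(-3) = -1178*(-3) = -1*(-3534) = 3534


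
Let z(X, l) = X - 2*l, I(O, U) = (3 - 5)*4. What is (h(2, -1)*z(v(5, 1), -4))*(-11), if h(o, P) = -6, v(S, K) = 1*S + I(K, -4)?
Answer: 330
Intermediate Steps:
I(O, U) = -8 (I(O, U) = -2*4 = -8)
v(S, K) = -8 + S (v(S, K) = 1*S - 8 = S - 8 = -8 + S)
z(X, l) = X - 2*l
(h(2, -1)*z(v(5, 1), -4))*(-11) = -6*((-8 + 5) - 2*(-4))*(-11) = -6*(-3 + 8)*(-11) = -6*5*(-11) = -30*(-11) = 330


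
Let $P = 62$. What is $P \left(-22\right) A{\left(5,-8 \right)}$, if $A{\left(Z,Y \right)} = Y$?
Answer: $10912$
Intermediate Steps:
$P \left(-22\right) A{\left(5,-8 \right)} = 62 \left(-22\right) \left(-8\right) = \left(-1364\right) \left(-8\right) = 10912$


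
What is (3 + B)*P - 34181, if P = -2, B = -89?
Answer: -34009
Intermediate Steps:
(3 + B)*P - 34181 = (3 - 89)*(-2) - 34181 = -86*(-2) - 34181 = 172 - 34181 = -34009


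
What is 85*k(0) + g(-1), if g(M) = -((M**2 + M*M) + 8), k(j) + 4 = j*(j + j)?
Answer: -350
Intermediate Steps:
k(j) = -4 + 2*j**2 (k(j) = -4 + j*(j + j) = -4 + j*(2*j) = -4 + 2*j**2)
g(M) = -8 - 2*M**2 (g(M) = -((M**2 + M**2) + 8) = -(2*M**2 + 8) = -(8 + 2*M**2) = -8 - 2*M**2)
85*k(0) + g(-1) = 85*(-4 + 2*0**2) + (-8 - 2*(-1)**2) = 85*(-4 + 2*0) + (-8 - 2*1) = 85*(-4 + 0) + (-8 - 2) = 85*(-4) - 10 = -340 - 10 = -350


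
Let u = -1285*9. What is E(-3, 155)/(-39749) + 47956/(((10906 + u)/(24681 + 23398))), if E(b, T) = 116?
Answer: -91648336228920/26194591 ≈ -3.4988e+6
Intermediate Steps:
u = -11565
E(-3, 155)/(-39749) + 47956/(((10906 + u)/(24681 + 23398))) = 116/(-39749) + 47956/(((10906 - 11565)/(24681 + 23398))) = 116*(-1/39749) + 47956/((-659/48079)) = -116/39749 + 47956/((-659*1/48079)) = -116/39749 + 47956/(-659/48079) = -116/39749 + 47956*(-48079/659) = -116/39749 - 2305676524/659 = -91648336228920/26194591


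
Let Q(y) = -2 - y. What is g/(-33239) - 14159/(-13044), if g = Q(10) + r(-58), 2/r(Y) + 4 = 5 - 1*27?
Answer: 6120250921/5636403708 ≈ 1.0858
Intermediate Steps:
r(Y) = -1/13 (r(Y) = 2/(-4 + (5 - 1*27)) = 2/(-4 + (5 - 27)) = 2/(-4 - 22) = 2/(-26) = 2*(-1/26) = -1/13)
g = -157/13 (g = (-2 - 1*10) - 1/13 = (-2 - 10) - 1/13 = -12 - 1/13 = -157/13 ≈ -12.077)
g/(-33239) - 14159/(-13044) = -157/13/(-33239) - 14159/(-13044) = -157/13*(-1/33239) - 14159*(-1/13044) = 157/432107 + 14159/13044 = 6120250921/5636403708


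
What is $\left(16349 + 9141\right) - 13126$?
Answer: $12364$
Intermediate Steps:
$\left(16349 + 9141\right) - 13126 = 25490 - 13126 = 12364$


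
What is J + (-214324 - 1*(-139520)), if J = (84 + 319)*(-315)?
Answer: -201749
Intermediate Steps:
J = -126945 (J = 403*(-315) = -126945)
J + (-214324 - 1*(-139520)) = -126945 + (-214324 - 1*(-139520)) = -126945 + (-214324 + 139520) = -126945 - 74804 = -201749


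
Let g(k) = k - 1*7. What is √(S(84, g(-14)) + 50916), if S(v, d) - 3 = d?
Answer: √50898 ≈ 225.61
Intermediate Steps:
g(k) = -7 + k (g(k) = k - 7 = -7 + k)
S(v, d) = 3 + d
√(S(84, g(-14)) + 50916) = √((3 + (-7 - 14)) + 50916) = √((3 - 21) + 50916) = √(-18 + 50916) = √50898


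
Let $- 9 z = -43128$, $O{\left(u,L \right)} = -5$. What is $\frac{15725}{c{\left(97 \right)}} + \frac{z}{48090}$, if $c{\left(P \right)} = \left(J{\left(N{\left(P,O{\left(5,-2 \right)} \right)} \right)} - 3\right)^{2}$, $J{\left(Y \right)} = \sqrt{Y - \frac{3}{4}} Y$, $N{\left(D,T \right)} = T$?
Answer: $\frac{16 \left(- 94446191 i + 8985 \sqrt{23}\right)}{24045 \left(60 \sqrt{23} + 539 i\right)} \approx -90.715 - 48.482 i$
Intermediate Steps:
$J{\left(Y \right)} = Y \sqrt{- \frac{3}{4} + Y}$ ($J{\left(Y \right)} = \sqrt{Y - \frac{3}{4}} Y = \sqrt{- \frac{3}{4} + Y} Y = Y \sqrt{- \frac{3}{4} + Y}$)
$z = 4792$ ($z = \left(- \frac{1}{9}\right) \left(-43128\right) = 4792$)
$c{\left(P \right)} = \left(-3 - \frac{5 i \sqrt{23}}{2}\right)^{2}$ ($c{\left(P \right)} = \left(\frac{1}{2} \left(-5\right) \sqrt{-3 + 4 \left(-5\right)} - 3\right)^{2} = \left(\frac{1}{2} \left(-5\right) \sqrt{-3 - 20} - 3\right)^{2} = \left(\frac{1}{2} \left(-5\right) \sqrt{-23} - 3\right)^{2} = \left(\frac{1}{2} \left(-5\right) i \sqrt{23} - 3\right)^{2} = \left(- \frac{5 i \sqrt{23}}{2} - 3\right)^{2} = \left(-3 - \frac{5 i \sqrt{23}}{2}\right)^{2}$)
$\frac{15725}{c{\left(97 \right)}} + \frac{z}{48090} = \frac{15725}{- \frac{539}{4} + 15 i \sqrt{23}} + \frac{4792}{48090} = \frac{15725}{- \frac{539}{4} + 15 i \sqrt{23}} + 4792 \cdot \frac{1}{48090} = \frac{15725}{- \frac{539}{4} + 15 i \sqrt{23}} + \frac{2396}{24045} = \frac{2396}{24045} + \frac{15725}{- \frac{539}{4} + 15 i \sqrt{23}}$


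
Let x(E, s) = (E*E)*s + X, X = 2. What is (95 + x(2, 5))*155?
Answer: 18135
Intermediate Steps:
x(E, s) = 2 + s*E² (x(E, s) = (E*E)*s + 2 = E²*s + 2 = s*E² + 2 = 2 + s*E²)
(95 + x(2, 5))*155 = (95 + (2 + 5*2²))*155 = (95 + (2 + 5*4))*155 = (95 + (2 + 20))*155 = (95 + 22)*155 = 117*155 = 18135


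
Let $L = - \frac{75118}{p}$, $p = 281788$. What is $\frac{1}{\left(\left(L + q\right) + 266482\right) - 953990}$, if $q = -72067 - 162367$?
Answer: $- \frac{140894}{129896133707} \approx -1.0847 \cdot 10^{-6}$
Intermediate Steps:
$q = -234434$ ($q = -72067 - 162367 = -234434$)
$L = - \frac{37559}{140894}$ ($L = - \frac{75118}{281788} = \left(-75118\right) \frac{1}{281788} = - \frac{37559}{140894} \approx -0.26658$)
$\frac{1}{\left(\left(L + q\right) + 266482\right) - 953990} = \frac{1}{\left(\left(- \frac{37559}{140894} - 234434\right) + 266482\right) - 953990} = \frac{1}{\left(- \frac{33030381555}{140894} + 266482\right) - 953990} = \frac{1}{\frac{4515333353}{140894} - 953990} = \frac{1}{- \frac{129896133707}{140894}} = - \frac{140894}{129896133707}$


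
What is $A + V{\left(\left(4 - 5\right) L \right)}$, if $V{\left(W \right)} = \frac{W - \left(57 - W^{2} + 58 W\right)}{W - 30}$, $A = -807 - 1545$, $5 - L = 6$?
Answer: $- \frac{68095}{29} \approx -2348.1$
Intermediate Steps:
$L = -1$ ($L = 5 - 6 = -1$)
$A = -2352$ ($A = -807 - 1545 = -2352$)
$V{\left(W \right)} = \frac{-57 + W^{2} - 57 W}{-30 + W}$ ($V{\left(W \right)} = \frac{W - \left(57 - W^{2} + 58 W\right)}{-30 + W} = \frac{-57 + W^{2} - 57 W}{-30 + W}$)
$A + V{\left(\left(4 - 5\right) L \right)} = -2352 + \frac{-57 + \left(\left(4 - 5\right) \left(-1\right)\right)^{2} - 57 \left(4 - 5\right) \left(-1\right)}{-30 + \left(4 - 5\right) \left(-1\right)} = -2352 + \frac{-57 + \left(\left(-1\right) \left(-1\right)\right)^{2} - 57 \left(\left(-1\right) \left(-1\right)\right)}{-30 - -1} = -2352 + \frac{-57 + 1^{2} - 57}{-30 + 1} = -2352 + \frac{-57 + 1 - 57}{-29} = -2352 - - \frac{113}{29} = -2352 + \frac{113}{29} = - \frac{68095}{29}$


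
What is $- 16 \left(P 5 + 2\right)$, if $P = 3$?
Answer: $-272$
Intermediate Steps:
$- 16 \left(P 5 + 2\right) = - 16 \left(3 \cdot 5 + 2\right) = - 16 \left(15 + 2\right) = \left(-16\right) 17 = -272$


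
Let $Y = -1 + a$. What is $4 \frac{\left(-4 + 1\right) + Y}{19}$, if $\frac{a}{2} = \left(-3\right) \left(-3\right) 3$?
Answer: $\frac{200}{19} \approx 10.526$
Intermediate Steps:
$a = 54$ ($a = 2 \left(-3\right) \left(-3\right) 3 = 2 \cdot 9 \cdot 3 = 2 \cdot 27 = 54$)
$Y = 53$ ($Y = -1 + 54 = 53$)
$4 \frac{\left(-4 + 1\right) + Y}{19} = 4 \frac{\left(-4 + 1\right) + 53}{19} = 4 \left(-3 + 53\right) \frac{1}{19} = 4 \cdot 50 \cdot \frac{1}{19} = 4 \cdot \frac{50}{19} = \frac{200}{19}$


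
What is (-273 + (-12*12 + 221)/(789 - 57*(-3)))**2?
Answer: 68645572009/921600 ≈ 74485.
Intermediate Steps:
(-273 + (-12*12 + 221)/(789 - 57*(-3)))**2 = (-273 + (-144 + 221)/(789 - 19*(-9)))**2 = (-273 + 77/(789 + 171))**2 = (-273 + 77/960)**2 = (-262003/960)**2 = 68645572009/921600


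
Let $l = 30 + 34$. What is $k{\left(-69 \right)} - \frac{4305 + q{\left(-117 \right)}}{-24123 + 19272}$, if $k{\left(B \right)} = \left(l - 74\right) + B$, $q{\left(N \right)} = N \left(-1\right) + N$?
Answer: $- \frac{18044}{231} \approx -78.113$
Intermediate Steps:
$q{\left(N \right)} = 0$ ($q{\left(N \right)} = - N + N = 0$)
$l = 64$
$k{\left(B \right)} = -10 + B$ ($k{\left(B \right)} = \left(64 - 74\right) + B = -10 + B$)
$k{\left(-69 \right)} - \frac{4305 + q{\left(-117 \right)}}{-24123 + 19272} = \left(-10 - 69\right) - \frac{4305 + 0}{-24123 + 19272} = -79 - \frac{4305}{-4851} = -79 - 4305 \left(- \frac{1}{4851}\right) = -79 - - \frac{205}{231} = -79 + \frac{205}{231} = - \frac{18044}{231}$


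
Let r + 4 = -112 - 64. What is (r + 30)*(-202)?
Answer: 30300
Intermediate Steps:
r = -180 (r = -4 + (-112 - 64) = -4 - 176 = -180)
(r + 30)*(-202) = (-180 + 30)*(-202) = -150*(-202) = 30300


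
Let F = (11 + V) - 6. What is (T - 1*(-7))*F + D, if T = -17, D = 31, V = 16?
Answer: -179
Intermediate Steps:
F = 21 (F = (11 + 16) - 6 = 27 - 6 = 21)
(T - 1*(-7))*F + D = (-17 - 1*(-7))*21 + 31 = (-17 + 7)*21 + 31 = -10*21 + 31 = -210 + 31 = -179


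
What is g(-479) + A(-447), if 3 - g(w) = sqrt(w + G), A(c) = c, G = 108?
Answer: -444 - I*sqrt(371) ≈ -444.0 - 19.261*I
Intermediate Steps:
g(w) = 3 - sqrt(108 + w) (g(w) = 3 - sqrt(w + 108) = 3 - sqrt(108 + w))
g(-479) + A(-447) = (3 - sqrt(108 - 479)) - 447 = (3 - sqrt(-371)) - 447 = (3 - I*sqrt(371)) - 447 = -444 - I*sqrt(371)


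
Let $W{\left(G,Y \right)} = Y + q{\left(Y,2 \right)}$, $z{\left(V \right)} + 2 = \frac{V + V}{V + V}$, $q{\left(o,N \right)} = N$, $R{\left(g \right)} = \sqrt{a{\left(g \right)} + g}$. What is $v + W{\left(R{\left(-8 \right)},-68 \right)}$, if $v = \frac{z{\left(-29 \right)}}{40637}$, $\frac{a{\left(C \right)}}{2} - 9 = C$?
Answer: $- \frac{2682043}{40637} \approx -66.0$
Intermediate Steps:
$a{\left(C \right)} = 18 + 2 C$
$R{\left(g \right)} = \sqrt{18 + 3 g}$ ($R{\left(g \right)} = \sqrt{\left(18 + 2 g\right) + g} = \sqrt{18 + 3 g}$)
$z{\left(V \right)} = -1$ ($z{\left(V \right)} = -2 + \frac{V + V}{V + V} = -2 + \frac{2 V}{2 V} = -2 + 2 V \frac{1}{2 V} = -2 + 1 = -1$)
$W{\left(G,Y \right)} = 2 + Y$ ($W{\left(G,Y \right)} = Y + 2 = 2 + Y$)
$v = - \frac{1}{40637} \approx -2.4608 \cdot 10^{-5}$
$v + W{\left(R{\left(-8 \right)},-68 \right)} = - \frac{1}{40637} + \left(2 - 68\right) = - \frac{1}{40637} - 66 = - \frac{2682043}{40637}$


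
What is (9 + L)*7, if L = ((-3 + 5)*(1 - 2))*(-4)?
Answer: 119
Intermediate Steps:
L = 8 (L = (2*(-1))*(-4) = -2*(-4) = 8)
(9 + L)*7 = (9 + 8)*7 = 17*7 = 119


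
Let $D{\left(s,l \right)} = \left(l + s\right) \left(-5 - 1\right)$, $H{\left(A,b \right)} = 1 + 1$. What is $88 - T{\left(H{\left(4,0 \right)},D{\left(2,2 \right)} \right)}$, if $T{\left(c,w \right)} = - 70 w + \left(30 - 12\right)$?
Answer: $-1610$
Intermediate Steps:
$H{\left(A,b \right)} = 2$
$D{\left(s,l \right)} = - 6 l - 6 s$ ($D{\left(s,l \right)} = \left(l + s\right) \left(-6\right) = - 6 l - 6 s$)
$T{\left(c,w \right)} = 18 - 70 w$ ($T{\left(c,w \right)} = - 70 w + 18 = 18 - 70 w$)
$88 - T{\left(H{\left(4,0 \right)},D{\left(2,2 \right)} \right)} = 88 - \left(18 - 70 \left(\left(-6\right) 2 - 12\right)\right) = 88 - \left(18 - 70 \left(-12 - 12\right)\right) = 88 - \left(18 - -1680\right) = 88 - \left(18 + 1680\right) = 88 - 1698 = -1610$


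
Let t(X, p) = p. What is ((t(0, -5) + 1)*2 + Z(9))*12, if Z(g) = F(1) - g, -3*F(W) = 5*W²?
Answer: -224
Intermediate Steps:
F(W) = -5*W²/3
Z(g) = -5/3 - g (Z(g) = -5/3*1² - g = -5/3*1 - g = -5/3 - g)
((t(0, -5) + 1)*2 + Z(9))*12 = ((-5 + 1)*2 + (-5/3 - 1*9))*12 = (-4*2 + (-5/3 - 9))*12 = (-8 - 32/3)*12 = -56/3*12 = -224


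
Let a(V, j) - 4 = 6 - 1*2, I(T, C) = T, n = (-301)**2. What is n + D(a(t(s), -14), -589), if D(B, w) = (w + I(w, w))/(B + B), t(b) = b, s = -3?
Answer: 724219/8 ≈ 90527.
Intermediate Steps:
n = 90601
a(V, j) = 8 (a(V, j) = 4 + (6 - 1*2) = 4 + (6 - 2) = 4 + 4 = 8)
D(B, w) = w/B (D(B, w) = (w + w)/(B + B) = (2*w)/((2*B)) = (2*w)*(1/(2*B)) = w/B)
n + D(a(t(s), -14), -589) = 90601 - 589/8 = 724219/8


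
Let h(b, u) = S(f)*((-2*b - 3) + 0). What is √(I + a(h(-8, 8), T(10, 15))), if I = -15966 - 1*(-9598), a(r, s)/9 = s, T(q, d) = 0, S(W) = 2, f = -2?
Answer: 4*I*√398 ≈ 79.8*I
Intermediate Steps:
h(b, u) = -6 - 4*b (h(b, u) = 2*((-2*b - 3) + 0) = 2*((-3 - 2*b) + 0) = 2*(-3 - 2*b) = -6 - 4*b)
a(r, s) = 9*s
I = -6368 (I = -15966 + 9598 = -6368)
√(I + a(h(-8, 8), T(10, 15))) = √(-6368 + 9*0) = √(-6368 + 0) = √(-6368) = 4*I*√398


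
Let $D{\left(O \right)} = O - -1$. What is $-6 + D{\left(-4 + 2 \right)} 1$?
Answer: $-7$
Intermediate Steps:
$D{\left(O \right)} = 1 + O$ ($D{\left(O \right)} = O + 1 = 1 + O$)
$-6 + D{\left(-4 + 2 \right)} 1 = -6 + \left(1 + \left(-4 + 2\right)\right) 1 = -6 + \left(1 - 2\right) 1 = -6 - 1 = -7$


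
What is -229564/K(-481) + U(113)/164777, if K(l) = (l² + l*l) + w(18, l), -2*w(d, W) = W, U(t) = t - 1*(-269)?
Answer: -75300031106/152571143725 ≈ -0.49354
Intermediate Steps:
U(t) = 269 + t (U(t) = t + 269 = 269 + t)
w(d, W) = -W/2
K(l) = 2*l² - l/2 (K(l) = (l² + l*l) - l/2 = (l² + l²) - l/2 = 2*l² - l/2)
-229564/K(-481) + U(113)/164777 = -229564*(-2/(481*(-1 + 4*(-481)))) + (269 + 113)/164777 = -229564*(-2/(481*(-1 - 1924))) + 382*(1/164777) = -229564/((½)*(-481)*(-1925)) + 382/164777 = -229564/925925/2 + 382/164777 = -229564*2/925925 + 382/164777 = -459128/925925 + 382/164777 = -75300031106/152571143725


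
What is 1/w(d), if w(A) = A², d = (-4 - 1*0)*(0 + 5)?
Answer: 1/400 ≈ 0.0025000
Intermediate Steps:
d = -20 (d = (-4 + 0)*5 = -4*5 = -20)
1/w(d) = 1/((-20)²) = 1/400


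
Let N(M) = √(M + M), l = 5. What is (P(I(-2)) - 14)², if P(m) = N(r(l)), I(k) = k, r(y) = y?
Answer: (14 - √10)² ≈ 117.46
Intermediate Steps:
N(M) = √2*√M (N(M) = √(2*M) = √2*√M)
P(m) = √10 (P(m) = √2*√5 = √10)
(P(I(-2)) - 14)² = (√10 - 14)² = (-14 + √10)²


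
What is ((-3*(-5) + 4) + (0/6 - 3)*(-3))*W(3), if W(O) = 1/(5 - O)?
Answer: 14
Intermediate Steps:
((-3*(-5) + 4) + (0/6 - 3)*(-3))*W(3) = ((-3*(-5) + 4) + (0/6 - 3)*(-3))*(-1/(-5 + 3)) = ((15 + 4) + (0*(1/6) - 3)*(-3))*(-1/(-2)) = (19 + (0 - 3)*(-3))*(-1*(-1/2)) = (19 - 3*(-3))*(1/2) = (19 + 9)*(1/2) = 28*(1/2) = 14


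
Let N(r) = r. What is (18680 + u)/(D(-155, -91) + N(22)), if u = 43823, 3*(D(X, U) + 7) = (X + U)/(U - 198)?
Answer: 2580481/631 ≈ 4089.5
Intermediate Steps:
D(X, U) = -7 + (U + X)/(3*(-198 + U)) (D(X, U) = -7 + ((X + U)/(U - 198))/3 = -7 + ((U + X)/(-198 + U))/3 = -7 + (U + X)/(3*(-198 + U)))
(18680 + u)/(D(-155, -91) + N(22)) = (18680 + 43823)/((4158 - 155 - 20*(-91))/(3*(-198 - 91)) + 22) = 62503/((⅓)*(4158 - 155 + 1820)/(-289) + 22) = 62503/((⅓)*(-1/289)*5823 + 22) = 62503/(-1941/289 + 22) = 62503/(4417/289) = 62503*(289/4417) = 2580481/631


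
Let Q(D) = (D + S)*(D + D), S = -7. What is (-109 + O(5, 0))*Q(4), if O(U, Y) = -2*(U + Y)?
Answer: 2856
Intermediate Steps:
Q(D) = 2*D*(-7 + D) (Q(D) = (D - 7)*(D + D) = (-7 + D)*(2*D) = 2*D*(-7 + D))
O(U, Y) = -2*U - 2*Y
(-109 + O(5, 0))*Q(4) = (-109 + (-2*5 - 2*0))*(2*4*(-7 + 4)) = (-109 + (-10 + 0))*(2*4*(-3)) = (-109 - 10)*(-24) = -119*(-24) = 2856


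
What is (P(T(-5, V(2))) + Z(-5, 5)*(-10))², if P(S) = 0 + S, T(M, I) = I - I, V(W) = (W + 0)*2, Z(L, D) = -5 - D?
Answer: 10000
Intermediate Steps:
V(W) = 2*W (V(W) = W*2 = 2*W)
T(M, I) = 0
P(S) = S
(P(T(-5, V(2))) + Z(-5, 5)*(-10))² = (0 + (-5 - 1*5)*(-10))² = (0 + (-5 - 5)*(-10))² = (0 - 10*(-10))² = (0 + 100)² = 100² = 10000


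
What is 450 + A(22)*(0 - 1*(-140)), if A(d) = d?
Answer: 3530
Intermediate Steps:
450 + A(22)*(0 - 1*(-140)) = 450 + 22*(0 - 1*(-140)) = 450 + 22*(0 + 140) = 450 + 22*140 = 450 + 3080 = 3530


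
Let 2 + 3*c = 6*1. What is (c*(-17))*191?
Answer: -12988/3 ≈ -4329.3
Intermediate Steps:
c = 4/3 (c = -2/3 + (6*1)/3 = -2/3 + (1/3)*6 = -2/3 + 2 = 4/3 ≈ 1.3333)
(c*(-17))*191 = ((4/3)*(-17))*191 = -68/3*191 = -12988/3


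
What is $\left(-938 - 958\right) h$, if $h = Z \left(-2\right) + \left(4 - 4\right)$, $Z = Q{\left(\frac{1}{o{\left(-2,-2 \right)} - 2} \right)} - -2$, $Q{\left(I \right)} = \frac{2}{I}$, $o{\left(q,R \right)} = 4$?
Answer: $22752$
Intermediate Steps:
$Z = 6$ ($Z = \frac{2}{\frac{1}{4 - 2}} - -2 = \frac{2}{\frac{1}{2}} + 2 = 2 \frac{1}{\frac{1}{2}} + 2 = 2 \cdot 2 + 2 = 4 + 2 = 6$)
$h = -12$ ($h = 6 \left(-2\right) + \left(4 - 4\right) = -12 + \left(4 - 4\right) = -12 + 0 = -12$)
$\left(-938 - 958\right) h = \left(-938 - 958\right) \left(-12\right) = \left(-1896\right) \left(-12\right) = 22752$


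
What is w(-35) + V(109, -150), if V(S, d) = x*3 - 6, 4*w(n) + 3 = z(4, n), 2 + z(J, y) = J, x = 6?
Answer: 47/4 ≈ 11.750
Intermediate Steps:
z(J, y) = -2 + J
w(n) = -¼ (w(n) = -¾ + (-2 + 4)/4 = -¾ + (¼)*2 = -¾ + ½ = -¼)
V(S, d) = 12 (V(S, d) = 6*3 - 6 = 18 - 6 = 12)
w(-35) + V(109, -150) = -¼ + 12 = 47/4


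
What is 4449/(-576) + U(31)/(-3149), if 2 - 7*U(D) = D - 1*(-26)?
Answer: -32679209/4232256 ≈ -7.7215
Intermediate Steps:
U(D) = -24/7 - D/7 (U(D) = 2/7 - (D - 1*(-26))/7 = 2/7 - (D + 26)/7 = 2/7 - (26 + D)/7 = 2/7 + (-26/7 - D/7) = -24/7 - D/7)
4449/(-576) + U(31)/(-3149) = 4449/(-576) + (-24/7 - 1/7*31)/(-3149) = 4449*(-1/576) + (-24/7 - 31/7)*(-1/3149) = -1483/192 - 55/7*(-1/3149) = -1483/192 + 55/22043 = -32679209/4232256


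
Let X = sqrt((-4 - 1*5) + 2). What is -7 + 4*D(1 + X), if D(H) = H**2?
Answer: -31 + 8*I*sqrt(7) ≈ -31.0 + 21.166*I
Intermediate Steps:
X = I*sqrt(7) (X = sqrt((-4 - 5) + 2) = sqrt(-9 + 2) = sqrt(-7) = I*sqrt(7) ≈ 2.6458*I)
-7 + 4*D(1 + X) = -7 + 4*(1 + I*sqrt(7))**2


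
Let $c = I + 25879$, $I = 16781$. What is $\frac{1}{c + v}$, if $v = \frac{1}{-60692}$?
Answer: $\frac{60692}{2589120719} \approx 2.3441 \cdot 10^{-5}$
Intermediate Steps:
$v = - \frac{1}{60692} \approx -1.6477 \cdot 10^{-5}$
$c = 42660$ ($c = 16781 + 25879 = 42660$)
$\frac{1}{c + v} = \frac{1}{42660 - \frac{1}{60692}} = \frac{1}{\frac{2589120719}{60692}} = \frac{60692}{2589120719}$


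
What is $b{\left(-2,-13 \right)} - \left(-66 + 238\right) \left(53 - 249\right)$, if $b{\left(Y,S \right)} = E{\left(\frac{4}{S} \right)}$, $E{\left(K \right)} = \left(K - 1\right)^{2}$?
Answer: $\frac{5697617}{169} \approx 33714.0$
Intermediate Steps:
$E{\left(K \right)} = \left(-1 + K\right)^{2}$
$b{\left(Y,S \right)} = \left(-1 + \frac{4}{S}\right)^{2}$
$b{\left(-2,-13 \right)} - \left(-66 + 238\right) \left(53 - 249\right) = \frac{\left(-4 - 13\right)^{2}}{169} - \left(-66 + 238\right) \left(53 - 249\right) = \frac{\left(-17\right)^{2}}{169} - 172 \left(-196\right) = \frac{1}{169} \cdot 289 - -33712 = \frac{289}{169} + 33712 = \frac{5697617}{169}$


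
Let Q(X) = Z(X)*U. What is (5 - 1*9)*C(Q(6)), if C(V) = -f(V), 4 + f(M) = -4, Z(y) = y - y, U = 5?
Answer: -32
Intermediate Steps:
Z(y) = 0
f(M) = -8 (f(M) = -4 - 4 = -8)
Q(X) = 0 (Q(X) = 0*5 = 0)
C(V) = 8 (C(V) = -1*(-8) = 8)
(5 - 1*9)*C(Q(6)) = (5 - 1*9)*8 = (5 - 9)*8 = -4*8 = -32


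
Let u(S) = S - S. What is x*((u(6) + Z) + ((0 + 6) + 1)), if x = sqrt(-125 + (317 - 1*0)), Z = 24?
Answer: 248*sqrt(3) ≈ 429.55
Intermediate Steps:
u(S) = 0
x = 8*sqrt(3) (x = sqrt(-125 + (317 + 0)) = sqrt(-125 + 317) = sqrt(192) = 8*sqrt(3) ≈ 13.856)
x*((u(6) + Z) + ((0 + 6) + 1)) = (8*sqrt(3))*((0 + 24) + ((0 + 6) + 1)) = (8*sqrt(3))*(24 + (6 + 1)) = (8*sqrt(3))*(24 + 7) = (8*sqrt(3))*31 = 248*sqrt(3)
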